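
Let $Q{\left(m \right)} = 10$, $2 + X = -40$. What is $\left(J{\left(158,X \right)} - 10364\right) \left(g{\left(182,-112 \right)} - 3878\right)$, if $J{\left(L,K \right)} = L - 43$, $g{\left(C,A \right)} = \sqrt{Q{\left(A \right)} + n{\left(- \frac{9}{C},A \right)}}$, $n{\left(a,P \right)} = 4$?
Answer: $39745622 - 10249 \sqrt{14} \approx 3.9707 \cdot 10^{7}$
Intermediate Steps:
$X = -42$ ($X = -2 - 40 = -42$)
$g{\left(C,A \right)} = \sqrt{14}$ ($g{\left(C,A \right)} = \sqrt{10 + 4} = \sqrt{14}$)
$J{\left(L,K \right)} = -43 + L$
$\left(J{\left(158,X \right)} - 10364\right) \left(g{\left(182,-112 \right)} - 3878\right) = \left(\left(-43 + 158\right) - 10364\right) \left(\sqrt{14} - 3878\right) = \left(115 - 10364\right) \left(-3878 + \sqrt{14}\right) = - 10249 \left(-3878 + \sqrt{14}\right) = 39745622 - 10249 \sqrt{14}$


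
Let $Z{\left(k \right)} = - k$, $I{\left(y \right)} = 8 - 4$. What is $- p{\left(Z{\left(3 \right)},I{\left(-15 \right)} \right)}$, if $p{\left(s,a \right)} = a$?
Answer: $-4$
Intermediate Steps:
$I{\left(y \right)} = 4$ ($I{\left(y \right)} = 8 - 4 = 4$)
$- p{\left(Z{\left(3 \right)},I{\left(-15 \right)} \right)} = \left(-1\right) 4 = -4$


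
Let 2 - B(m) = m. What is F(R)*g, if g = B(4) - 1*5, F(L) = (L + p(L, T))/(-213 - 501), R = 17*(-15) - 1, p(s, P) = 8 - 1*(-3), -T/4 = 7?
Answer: -245/102 ≈ -2.4020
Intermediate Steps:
T = -28 (T = -4*7 = -28)
B(m) = 2 - m
p(s, P) = 11 (p(s, P) = 8 + 3 = 11)
R = -256 (R = -255 - 1 = -256)
F(L) = -11/714 - L/714 (F(L) = (L + 11)/(-213 - 501) = (11 + L)/(-714) = (11 + L)*(-1/714) = -11/714 - L/714)
g = -7 (g = (2 - 1*4) - 1*5 = (2 - 4) - 5 = -2 - 5 = -7)
F(R)*g = (-11/714 - 1/714*(-256))*(-7) = (-11/714 + 128/357)*(-7) = (35/102)*(-7) = -245/102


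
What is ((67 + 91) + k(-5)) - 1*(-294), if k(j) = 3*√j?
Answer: 452 + 3*I*√5 ≈ 452.0 + 6.7082*I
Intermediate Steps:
((67 + 91) + k(-5)) - 1*(-294) = ((67 + 91) + 3*√(-5)) - 1*(-294) = (158 + 3*(I*√5)) + 294 = (158 + 3*I*√5) + 294 = 452 + 3*I*√5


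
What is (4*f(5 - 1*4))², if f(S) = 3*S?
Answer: 144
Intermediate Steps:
(4*f(5 - 1*4))² = (4*(3*(5 - 1*4)))² = (4*(3*(5 - 4)))² = (4*(3*1))² = (4*3)² = 12² = 144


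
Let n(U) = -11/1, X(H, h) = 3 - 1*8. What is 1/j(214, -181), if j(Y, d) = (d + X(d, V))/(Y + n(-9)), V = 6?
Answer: -203/186 ≈ -1.0914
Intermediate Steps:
X(H, h) = -5 (X(H, h) = 3 - 8 = -5)
n(U) = -11 (n(U) = -11*1 = -11)
j(Y, d) = (-5 + d)/(-11 + Y) (j(Y, d) = (d - 5)/(Y - 11) = (-5 + d)/(-11 + Y))
1/j(214, -181) = 1/((-5 - 181)/(-11 + 214)) = 1/(-186/203) = -203/186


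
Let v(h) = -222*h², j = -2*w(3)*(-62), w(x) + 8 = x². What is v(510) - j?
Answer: -57742324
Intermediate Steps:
w(x) = -8 + x²
j = 124 (j = -2*(-8 + 3²)*(-62) = -2*(-8 + 9)*(-62) = -2*1*(-62) = -2*(-62) = 124)
v(510) - j = -222*510² - 1*124 = -222*260100 - 124 = -57742200 - 124 = -57742324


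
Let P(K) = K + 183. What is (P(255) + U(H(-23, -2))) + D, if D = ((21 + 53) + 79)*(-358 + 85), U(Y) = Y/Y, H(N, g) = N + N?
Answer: -41330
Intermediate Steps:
H(N, g) = 2*N
P(K) = 183 + K
U(Y) = 1
D = -41769 (D = (74 + 79)*(-273) = 153*(-273) = -41769)
(P(255) + U(H(-23, -2))) + D = ((183 + 255) + 1) - 41769 = (438 + 1) - 41769 = 439 - 41769 = -41330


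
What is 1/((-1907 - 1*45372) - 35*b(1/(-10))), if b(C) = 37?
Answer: -1/48574 ≈ -2.0587e-5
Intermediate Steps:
1/((-1907 - 1*45372) - 35*b(1/(-10))) = 1/((-1907 - 1*45372) - 35*37) = 1/((-1907 - 45372) - 1295) = 1/(-47279 - 1295) = 1/(-48574) = -1/48574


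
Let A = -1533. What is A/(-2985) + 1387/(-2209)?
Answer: -251266/2197955 ≈ -0.11432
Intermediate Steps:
A/(-2985) + 1387/(-2209) = -1533/(-2985) + 1387/(-2209) = -1533*(-1/2985) + 1387*(-1/2209) = 511/995 - 1387/2209 = -251266/2197955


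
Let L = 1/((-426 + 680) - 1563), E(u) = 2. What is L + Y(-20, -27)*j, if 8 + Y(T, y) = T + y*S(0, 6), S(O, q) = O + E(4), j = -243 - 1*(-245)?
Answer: -214677/1309 ≈ -164.00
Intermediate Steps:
j = 2 (j = -243 + 245 = 2)
S(O, q) = 2 + O (S(O, q) = O + 2 = 2 + O)
Y(T, y) = -8 + T + 2*y (Y(T, y) = -8 + (T + y*(2 + 0)) = -8 + (T + y*2) = -8 + (T + 2*y) = -8 + T + 2*y)
L = -1/1309 (L = 1/(254 - 1563) = 1/(-1309) = -1/1309 ≈ -0.00076394)
L + Y(-20, -27)*j = -1/1309 + (-8 - 20 + 2*(-27))*2 = -1/1309 + (-8 - 20 - 54)*2 = -1/1309 - 82*2 = -1/1309 - 164 = -214677/1309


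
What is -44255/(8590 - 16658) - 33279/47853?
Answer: 616413181/128692668 ≈ 4.7898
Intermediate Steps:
-44255/(8590 - 16658) - 33279/47853 = -44255/(-8068) - 33279*1/47853 = -44255*(-1/8068) - 11093/15951 = 44255/8068 - 11093/15951 = 616413181/128692668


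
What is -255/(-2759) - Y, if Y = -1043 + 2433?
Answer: -3834755/2759 ≈ -1389.9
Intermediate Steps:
Y = 1390
-255/(-2759) - Y = -255/(-2759) - 1*1390 = -255*(-1/2759) - 1390 = 255/2759 - 1390 = -3834755/2759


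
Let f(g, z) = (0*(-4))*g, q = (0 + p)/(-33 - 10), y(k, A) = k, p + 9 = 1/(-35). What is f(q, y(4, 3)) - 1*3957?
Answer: -3957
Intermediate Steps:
p = -316/35 (p = -9 + 1/(-35) = -9 - 1/35 = -316/35 ≈ -9.0286)
q = 316/1505 (q = (0 - 316/35)/(-33 - 10) = -316/35/(-43) = -316/35*(-1/43) = 316/1505 ≈ 0.20997)
f(g, z) = 0 (f(g, z) = 0*g = 0)
f(q, y(4, 3)) - 1*3957 = 0 - 1*3957 = 0 - 3957 = -3957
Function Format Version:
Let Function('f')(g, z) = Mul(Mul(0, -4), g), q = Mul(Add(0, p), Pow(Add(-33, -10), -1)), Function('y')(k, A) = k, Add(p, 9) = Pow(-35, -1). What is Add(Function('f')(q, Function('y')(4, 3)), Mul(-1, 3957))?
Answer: -3957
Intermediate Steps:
p = Rational(-316, 35) (p = Add(-9, Pow(-35, -1)) = Add(-9, Rational(-1, 35)) = Rational(-316, 35) ≈ -9.0286)
q = Rational(316, 1505) (q = Mul(Add(0, Rational(-316, 35)), Pow(Add(-33, -10), -1)) = Mul(Rational(-316, 35), Pow(-43, -1)) = Mul(Rational(-316, 35), Rational(-1, 43)) = Rational(316, 1505) ≈ 0.20997)
Function('f')(g, z) = 0 (Function('f')(g, z) = Mul(0, g) = 0)
Add(Function('f')(q, Function('y')(4, 3)), Mul(-1, 3957)) = Add(0, Mul(-1, 3957)) = Add(0, -3957) = -3957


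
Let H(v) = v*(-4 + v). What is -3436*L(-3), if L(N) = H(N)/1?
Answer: -72156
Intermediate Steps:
L(N) = N*(-4 + N) (L(N) = (N*(-4 + N))/1 = (N*(-4 + N))*1 = N*(-4 + N))
-3436*L(-3) = -(-10308)*(-4 - 3) = -(-10308)*(-7) = -3436*21 = -72156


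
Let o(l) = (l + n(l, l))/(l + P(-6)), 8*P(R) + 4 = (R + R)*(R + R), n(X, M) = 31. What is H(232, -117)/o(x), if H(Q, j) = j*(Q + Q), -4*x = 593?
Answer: -28392624/469 ≈ -60539.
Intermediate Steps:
x = -593/4 (x = -1/4*593 = -593/4 ≈ -148.25)
P(R) = -1/2 + R**2/2 (P(R) = -1/2 + ((R + R)*(R + R))/8 = -1/2 + ((2*R)*(2*R))/8 = -1/2 + (4*R**2)/8 = -1/2 + R**2/2)
o(l) = (31 + l)/(35/2 + l) (o(l) = (l + 31)/(l + (-1/2 + (1/2)*(-6)**2)) = (31 + l)/(l + (-1/2 + (1/2)*36)) = (31 + l)/(l + (-1/2 + 18)) = (31 + l)/(l + 35/2) = (31 + l)/(35/2 + l))
H(Q, j) = 2*Q*j (H(Q, j) = j*(2*Q) = 2*Q*j)
H(232, -117)/o(x) = (2*232*(-117))/((2*(31 - 593/4)/(35 + 2*(-593/4)))) = -54288/(2*(-469/4)/(35 - 593/2)) = -54288/(2*(-469/4)/(-523/2)) = -54288/(2*(-2/523)*(-469/4)) = -54288/469/523 = -54288*523/469 = -28392624/469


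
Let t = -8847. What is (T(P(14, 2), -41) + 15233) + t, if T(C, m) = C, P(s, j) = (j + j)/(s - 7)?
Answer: 44706/7 ≈ 6386.6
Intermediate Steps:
P(s, j) = 2*j/(-7 + s) (P(s, j) = (2*j)/(-7 + s) = 2*j/(-7 + s))
(T(P(14, 2), -41) + 15233) + t = (2*2/(-7 + 14) + 15233) - 8847 = (2*2/7 + 15233) - 8847 = (2*2*(1/7) + 15233) - 8847 = (4/7 + 15233) - 8847 = 106635/7 - 8847 = 44706/7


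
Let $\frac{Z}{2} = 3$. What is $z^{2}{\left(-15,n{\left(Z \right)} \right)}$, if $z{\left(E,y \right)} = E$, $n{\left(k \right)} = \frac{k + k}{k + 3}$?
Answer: $225$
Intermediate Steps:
$Z = 6$ ($Z = 2 \cdot 3 = 6$)
$n{\left(k \right)} = \frac{2 k}{3 + k}$
$z^{2}{\left(-15,n{\left(Z \right)} \right)} = \left(-15\right)^{2} = 225$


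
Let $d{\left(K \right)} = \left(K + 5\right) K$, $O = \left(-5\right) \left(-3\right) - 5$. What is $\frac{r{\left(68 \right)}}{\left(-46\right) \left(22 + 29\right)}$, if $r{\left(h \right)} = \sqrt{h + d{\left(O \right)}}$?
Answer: $- \frac{\sqrt{218}}{2346} \approx -0.0062936$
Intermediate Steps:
$O = 10$ ($O = 15 - 5 = 10$)
$d{\left(K \right)} = K \left(5 + K\right)$ ($d{\left(K \right)} = \left(5 + K\right) K = K \left(5 + K\right)$)
$r{\left(h \right)} = \sqrt{150 + h}$ ($r{\left(h \right)} = \sqrt{h + 10 \left(5 + 10\right)} = \sqrt{h + 10 \cdot 15} = \sqrt{h + 150} = \sqrt{150 + h}$)
$\frac{r{\left(68 \right)}}{\left(-46\right) \left(22 + 29\right)} = \frac{\sqrt{150 + 68}}{\left(-46\right) \left(22 + 29\right)} = \frac{\sqrt{218}}{\left(-46\right) 51} = \frac{\sqrt{218}}{-2346} = \sqrt{218} \left(- \frac{1}{2346}\right) = - \frac{\sqrt{218}}{2346}$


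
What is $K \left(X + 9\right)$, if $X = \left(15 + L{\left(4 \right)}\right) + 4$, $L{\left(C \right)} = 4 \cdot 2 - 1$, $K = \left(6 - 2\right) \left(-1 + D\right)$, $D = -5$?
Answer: $-840$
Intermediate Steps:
$K = -24$ ($K = \left(6 - 2\right) \left(-1 - 5\right) = \left(6 - 2\right) \left(-6\right) = 4 \left(-6\right) = -24$)
$L{\left(C \right)} = 7$ ($L{\left(C \right)} = 8 - 1 = 7$)
$X = 26$ ($X = \left(15 + 7\right) + 4 = 22 + 4 = 26$)
$K \left(X + 9\right) = - 24 \left(26 + 9\right) = \left(-24\right) 35 = -840$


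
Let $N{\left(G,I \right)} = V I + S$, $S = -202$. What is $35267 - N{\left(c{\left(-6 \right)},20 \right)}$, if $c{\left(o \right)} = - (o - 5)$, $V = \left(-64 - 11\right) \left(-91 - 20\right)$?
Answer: $-131031$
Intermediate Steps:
$V = 8325$ ($V = \left(-75\right) \left(-111\right) = 8325$)
$c{\left(o \right)} = 5 - o$ ($c{\left(o \right)} = - (-5 + o) = 5 - o$)
$N{\left(G,I \right)} = -202 + 8325 I$ ($N{\left(G,I \right)} = 8325 I - 202 = -202 + 8325 I$)
$35267 - N{\left(c{\left(-6 \right)},20 \right)} = 35267 - \left(-202 + 8325 \cdot 20\right) = 35267 - \left(-202 + 166500\right) = 35267 - 166298 = -131031$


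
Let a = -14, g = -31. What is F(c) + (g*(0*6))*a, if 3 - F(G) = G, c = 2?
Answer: 1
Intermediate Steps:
F(G) = 3 - G
F(c) + (g*(0*6))*a = (3 - 1*2) - 0*6*(-14) = (3 - 2) - 31*0*(-14) = 1 + 0*(-14) = 1 + 0 = 1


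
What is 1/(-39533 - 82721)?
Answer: -1/122254 ≈ -8.1797e-6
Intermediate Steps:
1/(-39533 - 82721) = 1/(-122254) = -1/122254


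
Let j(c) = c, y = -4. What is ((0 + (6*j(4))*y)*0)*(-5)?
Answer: 0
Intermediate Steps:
((0 + (6*j(4))*y)*0)*(-5) = ((0 + (6*4)*(-4))*0)*(-5) = ((0 + 24*(-4))*0)*(-5) = ((0 - 96)*0)*(-5) = -96*0*(-5) = 0*(-5) = 0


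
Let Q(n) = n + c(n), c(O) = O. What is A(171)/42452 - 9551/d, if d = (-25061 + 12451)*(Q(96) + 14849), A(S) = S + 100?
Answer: 25902609381/4025871954260 ≈ 0.0064340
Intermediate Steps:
A(S) = 100 + S
Q(n) = 2*n (Q(n) = n + n = 2*n)
d = -189667010 (d = (-25061 + 12451)*(2*96 + 14849) = -12610*(192 + 14849) = -12610*15041 = -189667010)
A(171)/42452 - 9551/d = (100 + 171)/42452 - 9551/(-189667010) = 271*(1/42452) - 9551*(-1/189667010) = 271/42452 + 9551/189667010 = 25902609381/4025871954260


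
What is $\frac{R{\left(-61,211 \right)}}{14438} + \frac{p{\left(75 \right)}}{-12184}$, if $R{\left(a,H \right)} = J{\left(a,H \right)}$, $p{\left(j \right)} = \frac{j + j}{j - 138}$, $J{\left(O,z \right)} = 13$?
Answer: $\frac{1012033}{923541108} \approx 0.0010958$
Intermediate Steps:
$p{\left(j \right)} = \frac{2 j}{-138 + j}$
$R{\left(a,H \right)} = 13$
$\frac{R{\left(-61,211 \right)}}{14438} + \frac{p{\left(75 \right)}}{-12184} = \frac{13}{14438} + \frac{2 \cdot 75 \frac{1}{-138 + 75}}{-12184} = 13 \cdot \frac{1}{14438} + 2 \cdot 75 \frac{1}{-63} \left(- \frac{1}{12184}\right) = \frac{13}{14438} + 2 \cdot 75 \left(- \frac{1}{63}\right) \left(- \frac{1}{12184}\right) = \frac{13}{14438} - - \frac{25}{127932} = \frac{13}{14438} + \frac{25}{127932} = \frac{1012033}{923541108}$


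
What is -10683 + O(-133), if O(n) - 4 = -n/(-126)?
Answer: -192241/18 ≈ -10680.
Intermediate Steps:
O(n) = 4 + n/126 (O(n) = 4 - n/(-126) = 4 - n*(-1/126) = 4 + n/126)
-10683 + O(-133) = -10683 + (4 + (1/126)*(-133)) = -10683 + (4 - 19/18) = -10683 + 53/18 = -192241/18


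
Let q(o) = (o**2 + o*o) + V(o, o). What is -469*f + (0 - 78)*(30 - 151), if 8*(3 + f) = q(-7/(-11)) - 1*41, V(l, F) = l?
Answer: 6371297/484 ≈ 13164.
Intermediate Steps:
q(o) = o + 2*o**2 (q(o) = (o**2 + o*o) + o = (o**2 + o**2) + o = 2*o**2 + o = o + 2*o**2)
f = -3845/484 (f = -3 + ((-7/(-11))*(1 + 2*(-7/(-11))) - 1*41)/8 = -3 + ((-7*(-1/11))*(1 + 2*(-7*(-1/11))) - 41)/8 = -3 + (7*(1 + 2*(7/11))/11 - 41)/8 = -3 + (7*(1 + 14/11)/11 - 41)/8 = -3 + ((7/11)*(25/11) - 41)/8 = -3 + (175/121 - 41)/8 = -3 + (1/8)*(-4786/121) = -3 - 2393/484 = -3845/484 ≈ -7.9442)
-469*f + (0 - 78)*(30 - 151) = -469*(-3845/484) + (0 - 78)*(30 - 151) = 1803305/484 - 78*(-121) = 1803305/484 + 9438 = 6371297/484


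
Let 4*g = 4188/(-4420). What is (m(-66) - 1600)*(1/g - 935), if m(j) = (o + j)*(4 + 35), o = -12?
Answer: 4564780330/1047 ≈ 4.3599e+6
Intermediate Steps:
g = -1047/4420 (g = (4188/(-4420))/4 = (4188*(-1/4420))/4 = (¼)*(-1047/1105) = -1047/4420 ≈ -0.23688)
m(j) = -468 + 39*j (m(j) = (-12 + j)*(4 + 35) = (-12 + j)*39 = -468 + 39*j)
(m(-66) - 1600)*(1/g - 935) = ((-468 + 39*(-66)) - 1600)*(1/(-1047/4420) - 935) = ((-468 - 2574) - 1600)*(-4420/1047 - 935) = (-3042 - 1600)*(-983365/1047) = -4642*(-983365/1047) = 4564780330/1047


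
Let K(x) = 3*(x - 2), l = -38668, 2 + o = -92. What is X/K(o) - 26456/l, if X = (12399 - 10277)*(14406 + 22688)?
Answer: -190230297581/696024 ≈ -2.7331e+5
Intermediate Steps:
o = -94 (o = -2 - 92 = -94)
K(x) = -6 + 3*x (K(x) = 3*(-2 + x) = -6 + 3*x)
X = 78713468 (X = 2122*37094 = 78713468)
X/K(o) - 26456/l = 78713468/(-6 + 3*(-94)) - 26456/(-38668) = 78713468/(-6 - 282) - 26456*(-1/38668) = 78713468/(-288) + 6614/9667 = 78713468*(-1/288) + 6614/9667 = -19678367/72 + 6614/9667 = -190230297581/696024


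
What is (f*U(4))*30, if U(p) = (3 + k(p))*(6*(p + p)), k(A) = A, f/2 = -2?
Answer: -40320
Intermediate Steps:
f = -4 (f = 2*(-2) = -4)
U(p) = 12*p*(3 + p) (U(p) = (3 + p)*(6*(p + p)) = (3 + p)*(6*(2*p)) = (3 + p)*(12*p) = 12*p*(3 + p))
(f*U(4))*30 = -48*4*(3 + 4)*30 = -48*4*7*30 = -4*336*30 = -1344*30 = -40320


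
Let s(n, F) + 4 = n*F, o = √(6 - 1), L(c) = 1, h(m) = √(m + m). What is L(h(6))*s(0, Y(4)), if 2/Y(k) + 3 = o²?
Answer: -4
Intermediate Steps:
h(m) = √2*√m (h(m) = √(2*m) = √2*√m)
o = √5 ≈ 2.2361
Y(k) = 1 (Y(k) = 2/(-3 + (√5)²) = 2/(-3 + 5) = 2/2 = 2*(½) = 1)
s(n, F) = -4 + F*n (s(n, F) = -4 + n*F = -4 + F*n)
L(h(6))*s(0, Y(4)) = 1*(-4 + 1*0) = 1*(-4 + 0) = 1*(-4) = -4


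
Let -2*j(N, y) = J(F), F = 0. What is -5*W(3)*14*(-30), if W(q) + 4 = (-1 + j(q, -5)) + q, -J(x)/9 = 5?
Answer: 43050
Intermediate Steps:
J(x) = -45 (J(x) = -9*5 = -45)
j(N, y) = 45/2 (j(N, y) = -½*(-45) = 45/2)
W(q) = 35/2 + q (W(q) = -4 + ((-1 + 45/2) + q) = -4 + (43/2 + q) = 35/2 + q)
-5*W(3)*14*(-30) = -5*(35/2 + 3)*14*(-30) = -205*14/2*(-30) = -5*287*(-30) = -1435*(-30) = 43050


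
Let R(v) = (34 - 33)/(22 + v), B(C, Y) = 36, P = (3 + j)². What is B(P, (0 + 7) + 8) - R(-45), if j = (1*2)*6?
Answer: 829/23 ≈ 36.043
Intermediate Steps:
j = 12 (j = 2*6 = 12)
P = 225 (P = (3 + 12)² = 15² = 225)
R(v) = 1/(22 + v)
B(P, (0 + 7) + 8) - R(-45) = 36 - 1/(22 - 45) = 36 - 1/(-23) = 36 - 1*(-1/23) = 36 + 1/23 = 829/23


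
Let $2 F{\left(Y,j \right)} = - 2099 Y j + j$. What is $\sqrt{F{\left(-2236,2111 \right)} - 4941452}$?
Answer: $\frac{\sqrt{19795621222}}{2} \approx 70349.0$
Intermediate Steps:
$F{\left(Y,j \right)} = \frac{j}{2} - \frac{2099 Y j}{2}$ ($F{\left(Y,j \right)} = \frac{- 2099 Y j + j}{2} = \frac{j - 2099 Y j}{2} = \frac{j}{2} - \frac{2099 Y j}{2}$)
$\sqrt{F{\left(-2236,2111 \right)} - 4941452} = \sqrt{\frac{1}{2} \cdot 2111 \left(1 - -4693364\right) - 4941452} = \sqrt{\frac{1}{2} \cdot 2111 \left(1 + 4693364\right) - 4941452} = \sqrt{\frac{1}{2} \cdot 2111 \cdot 4693365 - 4941452} = \sqrt{\frac{9907693515}{2} - 4941452} = \sqrt{\frac{9897810611}{2}} = \frac{\sqrt{19795621222}}{2}$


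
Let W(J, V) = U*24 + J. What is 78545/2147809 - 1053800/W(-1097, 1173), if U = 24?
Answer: 98408784615/48652543 ≈ 2022.7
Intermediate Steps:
W(J, V) = 576 + J (W(J, V) = 24*24 + J = 576 + J)
78545/2147809 - 1053800/W(-1097, 1173) = 78545/2147809 - 1053800/(576 - 1097) = 78545*(1/2147809) - 1053800/(-521) = 3415/93383 - 1053800*(-1/521) = 3415/93383 + 1053800/521 = 98408784615/48652543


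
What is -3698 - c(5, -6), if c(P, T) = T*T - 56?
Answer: -3678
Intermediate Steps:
c(P, T) = -56 + T² (c(P, T) = T² - 56 = -56 + T²)
-3698 - c(5, -6) = -3698 - (-56 + (-6)²) = -3698 - (-56 + 36) = -3698 - 1*(-20) = -3698 + 20 = -3678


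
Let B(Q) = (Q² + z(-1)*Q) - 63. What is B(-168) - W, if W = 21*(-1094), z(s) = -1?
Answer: 51303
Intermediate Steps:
W = -22974
B(Q) = -63 + Q² - Q (B(Q) = (Q² - Q) - 63 = -63 + Q² - Q)
B(-168) - W = (-63 + (-168)² - 1*(-168)) - 1*(-22974) = (-63 + 28224 + 168) + 22974 = 28329 + 22974 = 51303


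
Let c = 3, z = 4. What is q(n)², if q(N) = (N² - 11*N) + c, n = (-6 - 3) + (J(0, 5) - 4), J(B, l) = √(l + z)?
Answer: 45369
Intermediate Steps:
J(B, l) = √(4 + l) (J(B, l) = √(l + 4) = √(4 + l))
n = -10 (n = (-6 - 3) + (√(4 + 5) - 4) = -9 + (√9 - 4) = -9 + (3 - 4) = -9 - 1 = -10)
q(N) = 3 + N² - 11*N (q(N) = (N² - 11*N) + 3 = 3 + N² - 11*N)
q(n)² = (3 + (-10)² - 11*(-10))² = (3 + 100 + 110)² = 213² = 45369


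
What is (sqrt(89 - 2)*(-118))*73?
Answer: -8614*sqrt(87) ≈ -80346.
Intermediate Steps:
(sqrt(89 - 2)*(-118))*73 = (sqrt(87)*(-118))*73 = -118*sqrt(87)*73 = -8614*sqrt(87)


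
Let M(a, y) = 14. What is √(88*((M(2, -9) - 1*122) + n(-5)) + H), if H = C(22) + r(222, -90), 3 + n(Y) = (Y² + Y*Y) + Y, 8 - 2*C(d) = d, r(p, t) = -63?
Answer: I*√5878 ≈ 76.668*I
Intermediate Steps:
C(d) = 4 - d/2
n(Y) = -3 + Y + 2*Y² (n(Y) = -3 + ((Y² + Y*Y) + Y) = -3 + ((Y² + Y²) + Y) = -3 + (2*Y² + Y) = -3 + (Y + 2*Y²) = -3 + Y + 2*Y²)
H = -70 (H = (4 - ½*22) - 63 = (4 - 11) - 63 = -7 - 63 = -70)
√(88*((M(2, -9) - 1*122) + n(-5)) + H) = √(88*((14 - 1*122) + (-3 - 5 + 2*(-5)²)) - 70) = √(88*((14 - 122) + (-3 - 5 + 2*25)) - 70) = √(88*(-108 + (-3 - 5 + 50)) - 70) = √(88*(-108 + 42) - 70) = √(88*(-66) - 70) = √(-5808 - 70) = √(-5878) = I*√5878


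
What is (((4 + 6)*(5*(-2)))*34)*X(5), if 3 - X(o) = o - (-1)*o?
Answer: 23800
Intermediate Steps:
X(o) = 3 - 2*o (X(o) = 3 - (o - (-1)*o) = 3 - (o + o) = 3 - 2*o)
(((4 + 6)*(5*(-2)))*34)*X(5) = (((4 + 6)*(5*(-2)))*34)*(3 - 2*5) = ((10*(-10))*34)*(3 - 10) = -100*34*(-7) = -3400*(-7) = 23800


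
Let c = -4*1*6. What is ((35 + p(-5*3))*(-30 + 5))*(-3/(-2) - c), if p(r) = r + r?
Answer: -6375/2 ≈ -3187.5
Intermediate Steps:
c = -24 (c = -4*6 = -24)
p(r) = 2*r
((35 + p(-5*3))*(-30 + 5))*(-3/(-2) - c) = ((35 + 2*(-5*3))*(-30 + 5))*(-3/(-2) - 1*(-24)) = ((35 + 2*(-15))*(-25))*(-3*(-1/2) + 24) = ((35 - 30)*(-25))*(3/2 + 24) = (5*(-25))*(51/2) = -125*51/2 = -6375/2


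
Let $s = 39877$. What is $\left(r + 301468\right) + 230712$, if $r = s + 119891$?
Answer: $691948$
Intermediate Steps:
$r = 159768$ ($r = 39877 + 119891 = 159768$)
$\left(r + 301468\right) + 230712 = \left(159768 + 301468\right) + 230712 = 461236 + 230712 = 691948$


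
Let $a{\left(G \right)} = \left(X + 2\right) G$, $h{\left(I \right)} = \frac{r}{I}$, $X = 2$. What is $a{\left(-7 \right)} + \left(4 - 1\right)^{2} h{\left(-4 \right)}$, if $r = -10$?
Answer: $- \frac{11}{2} \approx -5.5$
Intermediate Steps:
$h{\left(I \right)} = - \frac{10}{I}$
$a{\left(G \right)} = 4 G$ ($a{\left(G \right)} = \left(2 + 2\right) G = 4 G$)
$a{\left(-7 \right)} + \left(4 - 1\right)^{2} h{\left(-4 \right)} = 4 \left(-7\right) + \left(4 - 1\right)^{2} \left(- \frac{10}{-4}\right) = -28 + 3^{2} \left(\left(-10\right) \left(- \frac{1}{4}\right)\right) = -28 + 9 \cdot \frac{5}{2} = -28 + \frac{45}{2} = - \frac{11}{2}$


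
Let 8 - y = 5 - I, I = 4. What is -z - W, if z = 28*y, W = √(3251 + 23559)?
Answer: -196 - √26810 ≈ -359.74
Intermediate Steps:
y = 7 (y = 8 - (5 - 1*4) = 8 - (5 - 4) = 8 - 1*1 = 8 - 1 = 7)
W = √26810 ≈ 163.74
z = 196 (z = 28*7 = 196)
-z - W = -1*196 - √26810 = -196 - √26810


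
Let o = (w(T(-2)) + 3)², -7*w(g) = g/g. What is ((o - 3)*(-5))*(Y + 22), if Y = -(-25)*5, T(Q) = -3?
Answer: -3795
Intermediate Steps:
w(g) = -⅐ (w(g) = -g/(7*g) = -⅐*1 = -⅐)
Y = 125 (Y = -5*(-25) = 125)
o = 400/49 (o = (-⅐ + 3)² = (20/7)² = 400/49 ≈ 8.1633)
((o - 3)*(-5))*(Y + 22) = ((400/49 - 3)*(-5))*(125 + 22) = ((253/49)*(-5))*147 = -1265/49*147 = -3795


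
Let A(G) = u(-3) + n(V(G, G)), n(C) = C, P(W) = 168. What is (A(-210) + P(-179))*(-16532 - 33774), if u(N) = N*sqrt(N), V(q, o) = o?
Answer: 2112852 + 150918*I*sqrt(3) ≈ 2.1129e+6 + 2.614e+5*I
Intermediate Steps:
u(N) = N**(3/2)
A(G) = G - 3*I*sqrt(3) (A(G) = (-3)**(3/2) + G = -3*I*sqrt(3) + G = G - 3*I*sqrt(3))
(A(-210) + P(-179))*(-16532 - 33774) = ((-210 - 3*I*sqrt(3)) + 168)*(-16532 - 33774) = (-42 - 3*I*sqrt(3))*(-50306) = 2112852 + 150918*I*sqrt(3)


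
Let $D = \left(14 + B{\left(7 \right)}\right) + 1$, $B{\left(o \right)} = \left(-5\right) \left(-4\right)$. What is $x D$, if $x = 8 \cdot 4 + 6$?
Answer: $1330$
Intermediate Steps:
$B{\left(o \right)} = 20$
$D = 35$ ($D = \left(14 + 20\right) + 1 = 34 + 1 = 35$)
$x = 38$ ($x = 32 + 6 = 38$)
$x D = 38 \cdot 35 = 1330$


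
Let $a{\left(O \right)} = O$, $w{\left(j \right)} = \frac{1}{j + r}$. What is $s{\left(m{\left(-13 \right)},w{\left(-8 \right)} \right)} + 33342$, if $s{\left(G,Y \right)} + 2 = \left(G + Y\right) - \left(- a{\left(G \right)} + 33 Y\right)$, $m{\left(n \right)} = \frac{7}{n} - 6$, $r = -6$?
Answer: $\frac{3032958}{91} \approx 33329.0$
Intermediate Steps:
$w{\left(j \right)} = \frac{1}{-6 + j}$ ($w{\left(j \right)} = \frac{1}{j - 6} = \frac{1}{-6 + j}$)
$m{\left(n \right)} = -6 + \frac{7}{n}$
$s{\left(G,Y \right)} = -2 - 32 Y + 2 G$ ($s{\left(G,Y \right)} = -2 + \left(\left(G + Y\right) + \left(- 33 Y + G\right)\right) = -2 + \left(\left(G + Y\right) + \left(G - 33 Y\right)\right) = -2 + \left(- 32 Y + 2 G\right) = -2 - 32 Y + 2 G$)
$s{\left(m{\left(-13 \right)},w{\left(-8 \right)} \right)} + 33342 = \left(-2 - \frac{32}{-6 - 8} + 2 \left(-6 + \frac{7}{-13}\right)\right) + 33342 = \left(-2 - \frac{32}{-14} + 2 \left(-6 + 7 \left(- \frac{1}{13}\right)\right)\right) + 33342 = \left(-2 - - \frac{16}{7} + 2 \left(-6 - \frac{7}{13}\right)\right) + 33342 = \left(-2 + \frac{16}{7} + 2 \left(- \frac{85}{13}\right)\right) + 33342 = \left(-2 + \frac{16}{7} - \frac{170}{13}\right) + 33342 = - \frac{1164}{91} + 33342 = \frac{3032958}{91}$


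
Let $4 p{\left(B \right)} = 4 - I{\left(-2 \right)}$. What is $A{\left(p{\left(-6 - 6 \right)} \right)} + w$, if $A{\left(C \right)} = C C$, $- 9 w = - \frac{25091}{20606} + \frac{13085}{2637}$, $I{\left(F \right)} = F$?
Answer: $\frac{1793760805}{978084396} \approx 1.834$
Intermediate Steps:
$p{\left(B \right)} = \frac{3}{2}$ ($p{\left(B \right)} = \frac{4 - -2}{4} = \frac{4 + 2}{4} = \frac{1}{4} \cdot 6 = \frac{3}{2}$)
$w = - \frac{203464543}{489042198}$ ($w = - \frac{- \frac{25091}{20606} + \frac{13085}{2637}}{9} = \left(- \frac{1}{9}\right) \frac{203464543}{54338022} = - \frac{203464543}{489042198} \approx -0.41605$)
$A{\left(C \right)} = C^{2}$
$A{\left(p{\left(-6 - 6 \right)} \right)} + w = \left(\frac{3}{2}\right)^{2} - \frac{203464543}{489042198} = \frac{9}{4} - \frac{203464543}{489042198} = \frac{1793760805}{978084396}$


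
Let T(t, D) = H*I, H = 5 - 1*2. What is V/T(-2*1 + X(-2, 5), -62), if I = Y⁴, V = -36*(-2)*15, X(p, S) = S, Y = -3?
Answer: 40/9 ≈ 4.4444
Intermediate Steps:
V = 1080 (V = 72*15 = 1080)
I = 81 (I = (-3)⁴ = 81)
H = 3 (H = 5 - 2 = 3)
T(t, D) = 243 (T(t, D) = 3*81 = 243)
V/T(-2*1 + X(-2, 5), -62) = 1080/243 = 1080*(1/243) = 40/9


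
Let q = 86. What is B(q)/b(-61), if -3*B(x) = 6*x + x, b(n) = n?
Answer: 602/183 ≈ 3.2896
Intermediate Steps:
B(x) = -7*x/3 (B(x) = -(6*x + x)/3 = -7*x/3)
B(q)/b(-61) = -7/3*86/(-61) = -602/3*(-1/61) = 602/183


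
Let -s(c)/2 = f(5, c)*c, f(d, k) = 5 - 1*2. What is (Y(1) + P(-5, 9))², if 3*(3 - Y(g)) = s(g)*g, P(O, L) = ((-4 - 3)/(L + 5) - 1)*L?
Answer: 289/4 ≈ 72.250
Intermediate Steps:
f(d, k) = 3 (f(d, k) = 5 - 2 = 3)
s(c) = -6*c
P(O, L) = L*(-1 - 7/(5 + L)) (P(O, L) = (-7/(5 + L) - 1)*L = (-1 - 7/(5 + L))*L = L*(-1 - 7/(5 + L)))
Y(g) = 3 + 2*g² (Y(g) = 3 - (-6*g)*g/3 = 3 - (-2)*g² = 3 + 2*g²)
(Y(1) + P(-5, 9))² = ((3 + 2*1²) - 1*9*(12 + 9)/(5 + 9))² = ((3 + 2*1) - 1*9*21/14)² = ((3 + 2) - 1*9*1/14*21)² = (5 - 27/2)² = (-17/2)² = 289/4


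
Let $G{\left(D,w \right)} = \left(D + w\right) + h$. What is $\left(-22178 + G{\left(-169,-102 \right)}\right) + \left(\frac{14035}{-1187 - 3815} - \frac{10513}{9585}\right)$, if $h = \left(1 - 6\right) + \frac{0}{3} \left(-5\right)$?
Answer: $- \frac{1076725504681}{47944170} \approx -22458.0$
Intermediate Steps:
$h = -5$ ($h = \left(1 - 6\right) + 0 \cdot \frac{1}{3} \left(-5\right) = -5 + 0 \left(-5\right) = -5 + 0 = -5$)
$G{\left(D,w \right)} = -5 + D + w$ ($G{\left(D,w \right)} = \left(D + w\right) - 5 = -5 + D + w$)
$\left(-22178 + G{\left(-169,-102 \right)}\right) + \left(\frac{14035}{-1187 - 3815} - \frac{10513}{9585}\right) = \left(-22178 - 276\right) + \left(\frac{14035}{-1187 - 3815} - \frac{10513}{9585}\right) = -22454 + \left(\frac{14035}{-5002} - \frac{10513}{9585}\right) = -22454 + \left(14035 \left(- \frac{1}{5002}\right) - \frac{10513}{9585}\right) = -22454 - \frac{187111501}{47944170} = - \frac{1076725504681}{47944170}$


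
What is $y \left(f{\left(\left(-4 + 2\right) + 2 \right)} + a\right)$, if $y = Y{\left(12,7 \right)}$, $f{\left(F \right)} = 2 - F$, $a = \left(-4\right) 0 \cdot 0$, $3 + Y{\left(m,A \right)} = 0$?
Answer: $-6$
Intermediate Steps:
$Y{\left(m,A \right)} = -3$ ($Y{\left(m,A \right)} = -3 + 0 = -3$)
$a = 0$ ($a = 0 \cdot 0 = 0$)
$y = -3$
$y \left(f{\left(\left(-4 + 2\right) + 2 \right)} + a\right) = - 3 \left(\left(2 - \left(\left(-4 + 2\right) + 2\right)\right) + 0\right) = - 3 \left(\left(2 - \left(-2 + 2\right)\right) + 0\right) = - 3 \left(\left(2 - 0\right) + 0\right) = - 3 \left(\left(2 + 0\right) + 0\right) = - 3 \left(2 + 0\right) = \left(-3\right) 2 = -6$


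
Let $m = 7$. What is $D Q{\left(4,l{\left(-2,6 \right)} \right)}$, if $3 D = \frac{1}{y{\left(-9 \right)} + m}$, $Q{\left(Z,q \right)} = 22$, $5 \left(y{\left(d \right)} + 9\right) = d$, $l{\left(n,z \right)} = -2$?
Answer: $- \frac{110}{57} \approx -1.9298$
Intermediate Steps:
$y{\left(d \right)} = -9 + \frac{d}{5}$
$D = - \frac{5}{57}$ ($D = \frac{1}{3 \left(\left(-9 + \frac{1}{5} \left(-9\right)\right) + 7\right)} = \frac{1}{3 \left(\left(-9 - \frac{9}{5}\right) + 7\right)} = \frac{1}{3 \left(- \frac{54}{5} + 7\right)} = \frac{1}{3 \left(- \frac{19}{5}\right)} = \frac{1}{3} \left(- \frac{5}{19}\right) = - \frac{5}{57} \approx -0.087719$)
$D Q{\left(4,l{\left(-2,6 \right)} \right)} = \left(- \frac{5}{57}\right) 22 = - \frac{110}{57}$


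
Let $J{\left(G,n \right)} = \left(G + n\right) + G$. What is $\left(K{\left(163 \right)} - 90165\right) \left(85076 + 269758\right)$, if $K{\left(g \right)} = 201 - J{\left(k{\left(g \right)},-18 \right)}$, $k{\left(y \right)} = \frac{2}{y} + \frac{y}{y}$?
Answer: $- \frac{5202408626352}{163} \approx -3.1917 \cdot 10^{10}$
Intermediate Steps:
$k{\left(y \right)} = 1 + \frac{2}{y}$ ($k{\left(y \right)} = \frac{2}{y} + 1 = 1 + \frac{2}{y}$)
$J{\left(G,n \right)} = n + 2 G$
$K{\left(g \right)} = 219 - \frac{2 \left(2 + g\right)}{g}$ ($K{\left(g \right)} = 201 - \left(-18 + 2 \frac{2 + g}{g}\right) = 201 - \left(-18 + \frac{2 \left(2 + g\right)}{g}\right) = 201 + \left(18 - \frac{2 \left(2 + g\right)}{g}\right) = 219 - \frac{2 \left(2 + g\right)}{g}$)
$\left(K{\left(163 \right)} - 90165\right) \left(85076 + 269758\right) = \left(\left(217 - \frac{4}{163}\right) - 90165\right) \left(85076 + 269758\right) = \left(\left(217 - \frac{4}{163}\right) - 90165\right) 354834 = \left(\frac{35367}{163} - 90165\right) 354834 = \left(- \frac{14661528}{163}\right) 354834 = - \frac{5202408626352}{163}$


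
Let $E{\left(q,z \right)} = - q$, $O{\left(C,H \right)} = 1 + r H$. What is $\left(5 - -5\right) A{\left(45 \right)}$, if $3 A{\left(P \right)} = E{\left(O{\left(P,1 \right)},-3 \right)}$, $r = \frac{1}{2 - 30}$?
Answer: $- \frac{45}{14} \approx -3.2143$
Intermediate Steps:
$r = - \frac{1}{28}$ ($r = \frac{1}{2 - 30} = \frac{1}{-28} = - \frac{1}{28} \approx -0.035714$)
$O{\left(C,H \right)} = 1 - \frac{H}{28}$
$A{\left(P \right)} = - \frac{9}{28}$ ($A{\left(P \right)} = \frac{\left(-1\right) \left(1 - \frac{1}{28}\right)}{3} = \frac{\left(-1\right) \frac{27}{28}}{3} = \frac{1}{3} \left(- \frac{27}{28}\right) = - \frac{9}{28}$)
$\left(5 - -5\right) A{\left(45 \right)} = \left(5 - -5\right) \left(- \frac{9}{28}\right) = \left(5 + 5\right) \left(- \frac{9}{28}\right) = 10 \left(- \frac{9}{28}\right) = - \frac{45}{14}$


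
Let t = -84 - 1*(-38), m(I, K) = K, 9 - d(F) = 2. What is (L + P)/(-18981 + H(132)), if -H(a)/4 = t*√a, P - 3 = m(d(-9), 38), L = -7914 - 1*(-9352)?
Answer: -9357633/118603123 - 181424*√33/118603123 ≈ -0.087686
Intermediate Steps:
L = 1438 (L = -7914 + 9352 = 1438)
d(F) = 7 (d(F) = 9 - 1*2 = 9 - 2 = 7)
P = 41 (P = 3 + 38 = 41)
t = -46 (t = -84 + 38 = -46)
H(a) = 184*√a (H(a) = -(-184)*√a = 184*√a)
(L + P)/(-18981 + H(132)) = (1438 + 41)/(-18981 + 184*√132) = 1479/(-18981 + 184*(2*√33)) = 1479/(-18981 + 368*√33)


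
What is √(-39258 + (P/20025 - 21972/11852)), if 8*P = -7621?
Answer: I*√9828676069641956122/15822420 ≈ 198.14*I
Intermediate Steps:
P = -7621/8 (P = (⅛)*(-7621) = -7621/8 ≈ -952.63)
√(-39258 + (P/20025 - 21972/11852)) = √(-39258 + (-7621/8/20025 - 21972/11852)) = √(-39258 + (-7621/8*1/20025 - 21972*1/11852)) = √(-39258 + (-7621/160200 - 5493/2963)) = √(-39258 - 902559623/474672600) = √(-18635599490423/474672600) = I*√9828676069641956122/15822420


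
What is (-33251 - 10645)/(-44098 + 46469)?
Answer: -43896/2371 ≈ -18.514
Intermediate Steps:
(-33251 - 10645)/(-44098 + 46469) = -43896/2371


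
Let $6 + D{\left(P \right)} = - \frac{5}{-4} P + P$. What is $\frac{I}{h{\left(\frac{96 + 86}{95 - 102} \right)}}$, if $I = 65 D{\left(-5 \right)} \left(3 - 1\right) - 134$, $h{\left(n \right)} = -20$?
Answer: $\frac{4753}{40} \approx 118.82$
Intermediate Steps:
$D{\left(P \right)} = -6 + \frac{9 P}{4}$ ($D{\left(P \right)} = -6 + \left(- \frac{5}{-4} P + P\right) = -6 + \left(\left(-5\right) \left(- \frac{1}{4}\right) P + P\right) = -6 + \left(\frac{5 P}{4} + P\right) = -6 + \frac{9 P}{4}$)
$I = - \frac{4753}{2}$ ($I = 65 \left(-6 + \frac{9}{4} \left(-5\right)\right) \left(3 - 1\right) - 134 = 65 \left(-6 - \frac{45}{4}\right) 2 - 134 = 65 \left(\left(- \frac{69}{4}\right) 2\right) - 134 = 65 \left(- \frac{69}{2}\right) - 134 = - \frac{4485}{2} - 134 = - \frac{4753}{2} \approx -2376.5$)
$\frac{I}{h{\left(\frac{96 + 86}{95 - 102} \right)}} = - \frac{4753}{2 \left(-20\right)} = \left(- \frac{4753}{2}\right) \left(- \frac{1}{20}\right) = \frac{4753}{40}$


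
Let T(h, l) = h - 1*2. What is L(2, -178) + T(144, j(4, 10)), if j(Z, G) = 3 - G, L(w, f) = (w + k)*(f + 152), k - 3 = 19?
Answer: -482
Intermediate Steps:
k = 22 (k = 3 + 19 = 22)
L(w, f) = (22 + w)*(152 + f) (L(w, f) = (w + 22)*(f + 152) = (22 + w)*(152 + f))
T(h, l) = -2 + h (T(h, l) = h - 2 = -2 + h)
L(2, -178) + T(144, j(4, 10)) = (3344 + 22*(-178) + 152*2 - 178*2) + (-2 + 144) = (3344 - 3916 + 304 - 356) + 142 = -624 + 142 = -482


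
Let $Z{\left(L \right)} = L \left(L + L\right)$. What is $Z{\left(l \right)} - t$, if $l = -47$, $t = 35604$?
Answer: $-31186$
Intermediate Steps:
$Z{\left(L \right)} = 2 L^{2}$ ($Z{\left(L \right)} = L 2 L = 2 L^{2}$)
$Z{\left(l \right)} - t = 2 \left(-47\right)^{2} - 35604 = 2 \cdot 2209 - 35604 = 4418 - 35604 = -31186$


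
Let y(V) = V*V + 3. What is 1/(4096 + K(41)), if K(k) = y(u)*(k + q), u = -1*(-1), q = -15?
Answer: 1/4200 ≈ 0.00023810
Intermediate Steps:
u = 1
y(V) = 3 + V**2 (y(V) = V**2 + 3 = 3 + V**2)
K(k) = -60 + 4*k (K(k) = (3 + 1**2)*(k - 15) = (3 + 1)*(-15 + k) = 4*(-15 + k) = -60 + 4*k)
1/(4096 + K(41)) = 1/(4096 + (-60 + 4*41)) = 1/(4096 + (-60 + 164)) = 1/(4096 + 104) = 1/4200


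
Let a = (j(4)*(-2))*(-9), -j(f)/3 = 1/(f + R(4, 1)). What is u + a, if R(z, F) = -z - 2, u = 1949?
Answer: 1976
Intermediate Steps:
R(z, F) = -2 - z
j(f) = -3/(-6 + f) (j(f) = -3/(f + (-2 - 1*4)) = -3/(f + (-2 - 4)) = -3/(f - 6) = -3/(-6 + f))
a = 27 (a = (-3/(-6 + 4)*(-2))*(-9) = (-3/(-2)*(-2))*(-9) = (-3*(-½)*(-2))*(-9) = ((3/2)*(-2))*(-9) = -3*(-9) = 27)
u + a = 1949 + 27 = 1976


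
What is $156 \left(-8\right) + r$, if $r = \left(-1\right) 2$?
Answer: $-1250$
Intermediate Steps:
$r = -2$
$156 \left(-8\right) + r = 156 \left(-8\right) - 2 = -1248 - 2 = -1250$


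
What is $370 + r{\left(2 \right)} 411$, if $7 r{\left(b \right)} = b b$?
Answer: $\frac{4234}{7} \approx 604.86$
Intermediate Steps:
$r{\left(b \right)} = \frac{b^{2}}{7}$ ($r{\left(b \right)} = \frac{b b}{7} = \frac{b^{2}}{7}$)
$370 + r{\left(2 \right)} 411 = 370 + \frac{2^{2}}{7} \cdot 411 = 370 + \frac{1}{7} \cdot 4 \cdot 411 = 370 + \frac{4}{7} \cdot 411 = 370 + \frac{1644}{7} = \frac{4234}{7}$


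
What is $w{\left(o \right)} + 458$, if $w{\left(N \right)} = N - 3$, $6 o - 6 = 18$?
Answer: $459$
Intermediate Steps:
$o = 4$ ($o = 1 + \frac{1}{6} \cdot 18 = 1 + 3 = 4$)
$w{\left(N \right)} = -3 + N$
$w{\left(o \right)} + 458 = \left(-3 + 4\right) + 458 = 1 + 458 = 459$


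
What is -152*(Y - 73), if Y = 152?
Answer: -12008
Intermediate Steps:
-152*(Y - 73) = -152*(152 - 73) = -152*79 = -12008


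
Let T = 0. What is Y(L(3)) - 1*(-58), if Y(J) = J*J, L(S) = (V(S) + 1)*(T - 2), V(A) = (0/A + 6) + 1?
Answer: 314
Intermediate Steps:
V(A) = 7 (V(A) = (0 + 6) + 1 = 6 + 1 = 7)
L(S) = -16 (L(S) = (7 + 1)*(0 - 2) = 8*(-2) = -16)
Y(J) = J²
Y(L(3)) - 1*(-58) = (-16)² - 1*(-58) = 256 + 58 = 314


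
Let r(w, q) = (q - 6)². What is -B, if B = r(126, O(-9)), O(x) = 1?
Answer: -25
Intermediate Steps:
r(w, q) = (-6 + q)²
B = 25 (B = (-6 + 1)² = (-5)² = 25)
-B = -1*25 = -25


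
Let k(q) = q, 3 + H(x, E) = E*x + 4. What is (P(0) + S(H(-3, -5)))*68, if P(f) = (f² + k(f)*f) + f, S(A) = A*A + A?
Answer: 18496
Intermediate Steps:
H(x, E) = 1 + E*x (H(x, E) = -3 + (E*x + 4) = -3 + (4 + E*x) = 1 + E*x)
S(A) = A + A² (S(A) = A² + A = A + A²)
P(f) = f + 2*f² (P(f) = (f² + f*f) + f = (f² + f²) + f = 2*f² + f = f + 2*f²)
(P(0) + S(H(-3, -5)))*68 = (0*(1 + 2*0) + (1 - 5*(-3))*(1 + (1 - 5*(-3))))*68 = (0*(1 + 0) + (1 + 15)*(1 + (1 + 15)))*68 = (0*1 + 16*(1 + 16))*68 = (0 + 16*17)*68 = (0 + 272)*68 = 272*68 = 18496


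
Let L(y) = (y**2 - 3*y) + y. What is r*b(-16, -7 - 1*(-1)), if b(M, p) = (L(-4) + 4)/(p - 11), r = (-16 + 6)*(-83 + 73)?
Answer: -2800/17 ≈ -164.71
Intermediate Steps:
L(y) = y**2 - 2*y
r = 100 (r = -10*(-10) = 100)
b(M, p) = 28/(-11 + p) (b(M, p) = (-4*(-2 - 4) + 4)/(p - 11) = (-4*(-6) + 4)/(-11 + p) = (24 + 4)/(-11 + p) = 28/(-11 + p))
r*b(-16, -7 - 1*(-1)) = 100*(28/(-11 + (-7 - 1*(-1)))) = 100*(28/(-11 + (-7 + 1))) = 100*(28/(-11 - 6)) = 100*(28/(-17)) = 100*(28*(-1/17)) = 100*(-28/17) = -2800/17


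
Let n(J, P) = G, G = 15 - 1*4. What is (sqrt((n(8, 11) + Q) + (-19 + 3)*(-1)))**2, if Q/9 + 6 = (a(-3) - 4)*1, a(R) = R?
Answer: -90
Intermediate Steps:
G = 11 (G = 15 - 4 = 11)
n(J, P) = 11
Q = -117 (Q = -54 + 9*((-3 - 4)*1) = -54 + 9*(-7*1) = -54 + 9*(-7) = -54 - 63 = -117)
(sqrt((n(8, 11) + Q) + (-19 + 3)*(-1)))**2 = (sqrt((11 - 117) + (-19 + 3)*(-1)))**2 = (sqrt(-106 - 16*(-1)))**2 = (sqrt(-106 + 16))**2 = (sqrt(-90))**2 = (3*I*sqrt(10))**2 = -90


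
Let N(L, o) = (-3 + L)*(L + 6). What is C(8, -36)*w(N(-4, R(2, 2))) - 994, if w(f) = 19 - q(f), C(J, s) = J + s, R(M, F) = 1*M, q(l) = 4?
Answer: -1414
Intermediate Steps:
R(M, F) = M
N(L, o) = (-3 + L)*(6 + L)
w(f) = 15 (w(f) = 19 - 1*4 = 19 - 4 = 15)
C(8, -36)*w(N(-4, R(2, 2))) - 994 = (8 - 36)*15 - 994 = -28*15 - 994 = -420 - 994 = -1414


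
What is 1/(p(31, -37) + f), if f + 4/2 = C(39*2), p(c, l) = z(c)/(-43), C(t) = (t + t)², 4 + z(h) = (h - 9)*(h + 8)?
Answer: 43/1045508 ≈ 4.1128e-5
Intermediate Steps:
z(h) = -4 + (-9 + h)*(8 + h) (z(h) = -4 + (h - 9)*(h + 8) = -4 + (-9 + h)*(8 + h))
C(t) = 4*t² (C(t) = (2*t)² = 4*t²)
p(c, l) = 76/43 - c²/43 + c/43 (p(c, l) = (-76 + c² - c)/(-43) = (-76 + c² - c)*(-1/43) = 76/43 - c²/43 + c/43)
f = 24334 (f = -2 + 4*(39*2)² = -2 + 4*78² = -2 + 4*6084 = -2 + 24336 = 24334)
1/(p(31, -37) + f) = 1/((76/43 - 1/43*31² + (1/43)*31) + 24334) = 1/((76/43 - 1/43*961 + 31/43) + 24334) = 1/((76/43 - 961/43 + 31/43) + 24334) = 1/(-854/43 + 24334) = 1/(1045508/43) = 43/1045508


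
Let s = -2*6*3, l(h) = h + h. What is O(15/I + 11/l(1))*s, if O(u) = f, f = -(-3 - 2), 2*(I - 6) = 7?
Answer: -180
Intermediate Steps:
I = 19/2 (I = 6 + (1/2)*7 = 6 + 7/2 = 19/2 ≈ 9.5000)
l(h) = 2*h
f = 5 (f = -1*(-5) = 5)
O(u) = 5
s = -36 (s = -12*3 = -36)
O(15/I + 11/l(1))*s = 5*(-36) = -180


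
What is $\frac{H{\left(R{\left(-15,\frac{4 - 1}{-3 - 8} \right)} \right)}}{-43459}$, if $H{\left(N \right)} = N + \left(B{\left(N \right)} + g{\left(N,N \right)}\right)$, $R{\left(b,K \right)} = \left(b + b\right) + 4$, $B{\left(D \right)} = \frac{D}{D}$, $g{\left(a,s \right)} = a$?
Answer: $\frac{51}{43459} \approx 0.0011735$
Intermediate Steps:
$B{\left(D \right)} = 1$
$R{\left(b,K \right)} = 4 + 2 b$ ($R{\left(b,K \right)} = 2 b + 4 = 4 + 2 b$)
$H{\left(N \right)} = 1 + 2 N$ ($H{\left(N \right)} = N + \left(1 + N\right) = 1 + 2 N$)
$\frac{H{\left(R{\left(-15,\frac{4 - 1}{-3 - 8} \right)} \right)}}{-43459} = \frac{1 + 2 \left(4 + 2 \left(-15\right)\right)}{-43459} = \left(1 + 2 \left(4 - 30\right)\right) \left(- \frac{1}{43459}\right) = \left(1 + 2 \left(-26\right)\right) \left(- \frac{1}{43459}\right) = \left(1 - 52\right) \left(- \frac{1}{43459}\right) = \left(-51\right) \left(- \frac{1}{43459}\right) = \frac{51}{43459}$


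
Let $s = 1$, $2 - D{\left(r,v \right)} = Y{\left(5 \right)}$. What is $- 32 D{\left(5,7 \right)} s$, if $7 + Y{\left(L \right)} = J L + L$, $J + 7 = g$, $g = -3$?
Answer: $-1728$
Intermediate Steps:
$J = -10$ ($J = -7 - 3 = -10$)
$Y{\left(L \right)} = -7 - 9 L$ ($Y{\left(L \right)} = -7 + \left(- 10 L + L\right) = -7 - 9 L$)
$D{\left(r,v \right)} = 54$ ($D{\left(r,v \right)} = 2 - \left(-7 - 45\right) = 2 - -52 = 2 + 52 = 54$)
$- 32 D{\left(5,7 \right)} s = \left(-32\right) 54 \cdot 1 = \left(-1728\right) 1 = -1728$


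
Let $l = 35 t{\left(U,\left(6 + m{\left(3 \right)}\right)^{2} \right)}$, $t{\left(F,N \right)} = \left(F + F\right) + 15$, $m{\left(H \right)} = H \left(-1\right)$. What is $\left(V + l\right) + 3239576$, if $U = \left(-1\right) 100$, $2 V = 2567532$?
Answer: $4516867$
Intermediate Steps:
$V = 1283766$ ($V = \frac{1}{2} \cdot 2567532 = 1283766$)
$m{\left(H \right)} = - H$
$U = -100$
$t{\left(F,N \right)} = 15 + 2 F$ ($t{\left(F,N \right)} = 2 F + 15 = 15 + 2 F$)
$l = -6475$ ($l = 35 \left(15 + 2 \left(-100\right)\right) = 35 \left(15 - 200\right) = 35 \left(-185\right) = -6475$)
$\left(V + l\right) + 3239576 = \left(1283766 - 6475\right) + 3239576 = 1277291 + 3239576 = 4516867$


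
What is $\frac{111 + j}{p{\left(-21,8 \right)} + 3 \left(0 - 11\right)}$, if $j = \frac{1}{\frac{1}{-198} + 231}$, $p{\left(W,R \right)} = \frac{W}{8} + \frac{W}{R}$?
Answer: $- \frac{6769340}{2332587} \approx -2.9021$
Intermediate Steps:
$p{\left(W,R \right)} = \frac{W}{8} + \frac{W}{R}$ ($p{\left(W,R \right)} = W \frac{1}{8} + \frac{W}{R} = \frac{W}{8} + \frac{W}{R}$)
$j = \frac{198}{45737}$ ($j = \frac{1}{- \frac{1}{198} + 231} = \frac{1}{\frac{45737}{198}} = \frac{198}{45737} \approx 0.0043291$)
$\frac{111 + j}{p{\left(-21,8 \right)} + 3 \left(0 - 11\right)} = \frac{111 + \frac{198}{45737}}{\left(\frac{1}{8} \left(-21\right) - \frac{21}{8}\right) + 3 \left(0 - 11\right)} = \frac{5077005}{45737 \left(\left(- \frac{21}{8} - \frac{21}{8}\right) + 3 \left(-11\right)\right)} = \frac{5077005}{45737 \left(\left(- \frac{21}{8} - \frac{21}{8}\right) - 33\right)} = \frac{5077005}{45737 \left(- \frac{21}{4} - 33\right)} = \frac{5077005}{45737 \left(- \frac{153}{4}\right)} = \frac{5077005}{45737} \left(- \frac{4}{153}\right) = - \frac{6769340}{2332587}$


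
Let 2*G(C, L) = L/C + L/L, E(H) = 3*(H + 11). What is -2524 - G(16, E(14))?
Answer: -80859/32 ≈ -2526.8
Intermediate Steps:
E(H) = 33 + 3*H (E(H) = 3*(11 + H) = 33 + 3*H)
G(C, L) = ½ + L/(2*C) (G(C, L) = (L/C + L/L)/2 = (L/C + 1)/2 = (1 + L/C)/2 = ½ + L/(2*C))
-2524 - G(16, E(14)) = -2524 - (16 + (33 + 3*14))/(2*16) = -2524 - (16 + (33 + 42))/(2*16) = -2524 - (16 + 75)/(2*16) = -2524 - 91/(2*16) = -2524 - 1*91/32 = -2524 - 91/32 = -80859/32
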